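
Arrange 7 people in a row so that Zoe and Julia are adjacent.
Treat as block: (7-1)! × 2! = 720 × 2 = 1440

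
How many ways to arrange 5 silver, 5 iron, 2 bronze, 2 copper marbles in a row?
14! / (5! × 5! × 2! × 2!) = 1513512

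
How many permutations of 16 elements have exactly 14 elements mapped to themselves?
Choose the 14 fixed points C(16,14) = 120, derange the rest: !2 = Σ_{j=0}^{2} (-1)^j·2!/j! = 2 - 2 + 1 = 1. Product = 120 × 1 = 120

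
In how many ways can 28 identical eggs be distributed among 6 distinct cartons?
C(28+6-1, 6-1) = C(33, 5) = 237336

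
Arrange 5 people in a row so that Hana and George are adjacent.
Treat as block: (5-1)! × 2! = 24 × 2 = 48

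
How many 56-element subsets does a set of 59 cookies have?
C(59,56) = 59!/(56!×3!) = 32509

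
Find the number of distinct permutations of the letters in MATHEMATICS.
11! / (2! × 2! × 2! × 1! × 1! × 1! × 1! × 1!) = 4989600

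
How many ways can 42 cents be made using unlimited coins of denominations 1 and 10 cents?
Coefficient of x^42 in 1/(1-x^1) · 1/(1-x^10). Use j coins of 10 for j = 0..⌊42/10⌋ = 4, the rest in 1s: 4 + 1 = 5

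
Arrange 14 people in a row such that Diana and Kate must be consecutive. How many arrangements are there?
Treat the 2 as one block: (14-2+1)! × 2! = 6227020800 × 2 = 12454041600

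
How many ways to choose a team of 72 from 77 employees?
C(77,72) = 77!/(72!×5!) = 19757815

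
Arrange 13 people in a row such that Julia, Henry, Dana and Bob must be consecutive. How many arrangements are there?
Treat the 4 as one block: (13-4+1)! × 4! = 3628800 × 24 = 87091200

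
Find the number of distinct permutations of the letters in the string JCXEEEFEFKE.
11! / (1! × 1! × 1! × 1! × 2! × 5!) = 166320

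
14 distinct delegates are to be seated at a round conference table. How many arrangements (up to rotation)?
Circular: fix one position, arrange the rest. (14-1)! = 6227020800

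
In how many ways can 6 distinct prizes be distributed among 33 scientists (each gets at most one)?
P(33,6) = 33!/(33-6)! = 797448960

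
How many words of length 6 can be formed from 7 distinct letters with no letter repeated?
P(7,6) = 7!/(7-6)! = 5040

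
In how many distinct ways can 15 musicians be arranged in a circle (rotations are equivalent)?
Circular: fix one position, arrange the rest. (15-1)! = 87178291200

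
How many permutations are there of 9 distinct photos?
9! = 362880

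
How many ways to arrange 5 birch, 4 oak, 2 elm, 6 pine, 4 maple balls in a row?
21! / (5! × 4! × 2! × 6! × 4!) = 513307594800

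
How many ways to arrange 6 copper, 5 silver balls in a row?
11! / (6! × 5!) = 462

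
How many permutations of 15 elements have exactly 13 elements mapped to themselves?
Choose the 13 fixed points C(15,13) = 105, derange the rest: !2 = Σ_{j=0}^{2} (-1)^j·2!/j! = 2 - 2 + 1 = 1. Product = 105 × 1 = 105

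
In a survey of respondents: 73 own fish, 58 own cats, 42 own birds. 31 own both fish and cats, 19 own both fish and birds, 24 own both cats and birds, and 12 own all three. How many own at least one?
|A∪B∪C| = 73+58+42-31-19-24+12 = 111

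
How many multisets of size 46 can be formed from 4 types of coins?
C(46+4-1, 4-1) = C(49, 3) = 18424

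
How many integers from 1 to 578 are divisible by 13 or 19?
⌊578/13⌋ + ⌊578/19⌋ - ⌊578/247⌋ = 44 + 30 - 2 = 72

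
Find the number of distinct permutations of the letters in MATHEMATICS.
11! / (2! × 2! × 2! × 1! × 1! × 1! × 1! × 1!) = 4989600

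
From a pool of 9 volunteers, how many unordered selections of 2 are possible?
C(9,2) = 9!/(2!×7!) = 36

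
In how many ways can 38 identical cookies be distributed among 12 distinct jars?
C(38+12-1, 12-1) = C(49, 11) = 29135916264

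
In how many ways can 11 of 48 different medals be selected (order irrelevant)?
C(48,11) = 48!/(11!×37!) = 22595200368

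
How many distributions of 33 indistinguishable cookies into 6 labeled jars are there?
C(33+6-1, 6-1) = C(38, 5) = 501942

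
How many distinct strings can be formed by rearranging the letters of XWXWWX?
6! / (3! × 3!) = 20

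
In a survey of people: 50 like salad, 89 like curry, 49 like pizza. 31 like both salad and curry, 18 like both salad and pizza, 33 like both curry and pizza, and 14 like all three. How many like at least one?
|A∪B∪C| = 50+89+49-31-18-33+14 = 120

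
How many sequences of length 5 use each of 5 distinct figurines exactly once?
5! = 120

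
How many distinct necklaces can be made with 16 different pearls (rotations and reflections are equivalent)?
(16-1)!/2 = 1307674368000/2 = 653837184000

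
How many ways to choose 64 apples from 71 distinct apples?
C(71,64) = 71!/(64!×7!) = 1329890705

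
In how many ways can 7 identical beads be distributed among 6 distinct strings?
C(7+6-1, 6-1) = C(12, 5) = 792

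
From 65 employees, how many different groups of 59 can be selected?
C(65,59) = 65!/(59!×6!) = 82598880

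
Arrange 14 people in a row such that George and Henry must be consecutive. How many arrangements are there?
Treat the 2 as one block: (14-2+1)! × 2! = 6227020800 × 2 = 12454041600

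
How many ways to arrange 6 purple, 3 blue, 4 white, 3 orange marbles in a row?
16! / (6! × 3! × 4! × 3!) = 33633600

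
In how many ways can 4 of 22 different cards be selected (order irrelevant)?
C(22,4) = 22!/(4!×18!) = 7315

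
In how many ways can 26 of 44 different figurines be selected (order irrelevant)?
C(44,26) = 44!/(26!×18!) = 1029530696964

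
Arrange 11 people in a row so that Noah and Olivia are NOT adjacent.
Total - adjacent = 11! - (11-1)!×2 = 39916800 - 7257600 = 32659200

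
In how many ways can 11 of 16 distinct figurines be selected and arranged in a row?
P(16,11) = 16!/(16-11)! = 174356582400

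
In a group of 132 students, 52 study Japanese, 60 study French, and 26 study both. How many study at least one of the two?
|A∪B| = |A| + |B| - |A∩B| = 52 + 60 - 26 = 86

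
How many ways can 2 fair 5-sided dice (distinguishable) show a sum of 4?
Coefficient of x^4 in (x + x² + ... + x^5)^2. By inclusion-exclusion on dice exceeding 5: Σ_j (-1)^j C(2,j)·C(4-1-5j, 1) = C(2,0)·C(3,1) = 1·3 = 3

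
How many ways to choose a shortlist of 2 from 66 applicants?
C(66,2) = 66!/(2!×64!) = 2145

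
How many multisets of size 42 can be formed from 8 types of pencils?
C(42+8-1, 8-1) = C(49, 7) = 85900584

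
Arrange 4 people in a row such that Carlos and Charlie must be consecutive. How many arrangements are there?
Treat the 2 as one block: (4-2+1)! × 2! = 6 × 2 = 12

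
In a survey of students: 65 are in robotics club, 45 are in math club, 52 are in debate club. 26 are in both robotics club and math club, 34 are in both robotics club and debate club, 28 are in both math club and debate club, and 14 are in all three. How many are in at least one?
|A∪B∪C| = 65+45+52-26-34-28+14 = 88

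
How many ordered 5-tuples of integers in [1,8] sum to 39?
Coefficient of x^39 in (x + x² + ... + x^8)^5. By inclusion-exclusion on dice exceeding 8: Σ_j (-1)^j C(5,j)·C(39-1-8j, 4) = C(5,0)·C(38,4) - C(5,1)·C(30,4) + C(5,2)·C(22,4) - C(5,3)·C(14,4) + C(5,4)·C(6,4) = 1·73815 - 5·27405 + 10·7315 - 10·1001 + 5·15 = 5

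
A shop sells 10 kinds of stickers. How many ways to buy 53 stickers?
C(53+10-1, 10-1) = C(62, 9) = 20286591270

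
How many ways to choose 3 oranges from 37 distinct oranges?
C(37,3) = 37!/(3!×34!) = 7770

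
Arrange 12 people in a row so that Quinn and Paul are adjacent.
Treat as block: (12-1)! × 2! = 39916800 × 2 = 79833600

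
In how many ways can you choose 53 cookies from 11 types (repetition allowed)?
C(53+11-1, 11-1) = C(63, 10) = 127805525001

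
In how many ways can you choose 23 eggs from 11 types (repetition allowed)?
C(23+11-1, 11-1) = C(33, 10) = 92561040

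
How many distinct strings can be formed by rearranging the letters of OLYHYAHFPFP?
11! / (2! × 2! × 2! × 1! × 1! × 1! × 2!) = 2494800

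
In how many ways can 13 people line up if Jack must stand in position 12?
Fix one position: (13-1)! = 479001600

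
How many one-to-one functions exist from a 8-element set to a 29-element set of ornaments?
P(29,8) = 29!/(29-8)! = 173059286400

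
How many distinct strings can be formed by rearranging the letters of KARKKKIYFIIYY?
13! / (1! × 1! × 1! × 3! × 4! × 3!) = 7207200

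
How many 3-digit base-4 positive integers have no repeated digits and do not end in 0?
Last digit: 3 nonzero choices. First digit: 2 (nonzero, ≠last). Middle 1: P(2,1) = 2. Total = 12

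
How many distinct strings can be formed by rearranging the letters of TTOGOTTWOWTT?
12! / (3! × 2! × 1! × 6!) = 55440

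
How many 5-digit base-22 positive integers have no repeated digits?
First digit: 21 choices (nonzero). Then descending: 21 × 21 × 20 × 19 × 18 = 3016440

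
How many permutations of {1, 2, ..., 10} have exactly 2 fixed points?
Choose the 2 fixed points C(10,2) = 45, derange the rest: !8 = Σ_{j=0}^{8} (-1)^j·8!/j! = 40320 - 40320 + 20160 - 6720 + 1680 - 336 + 56 - 8 + 1 = 14833. Product = 45 × 14833 = 667485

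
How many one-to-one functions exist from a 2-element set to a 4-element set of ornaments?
P(4,2) = 4!/(4-2)! = 12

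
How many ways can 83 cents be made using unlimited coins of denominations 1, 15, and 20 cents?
Coefficient of x^83 in 1/(1-x^1) · 1/(1-x^15) · 1/(1-x^20). Case on j = number of 20-cent coins (j = 0..4); remainder r = 83 - 20j is made from {1,15} in ⌊r/15⌋+1 ways. r = 83, 63, 43, 23, 3 → 6 + 5 + 3 + 2 + 1 = 17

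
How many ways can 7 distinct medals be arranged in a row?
7! = 5040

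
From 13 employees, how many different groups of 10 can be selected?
C(13,10) = 13!/(10!×3!) = 286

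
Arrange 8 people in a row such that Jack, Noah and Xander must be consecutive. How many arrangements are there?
Treat the 3 as one block: (8-3+1)! × 3! = 720 × 6 = 4320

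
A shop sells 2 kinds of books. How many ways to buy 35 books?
C(35+2-1, 2-1) = C(36, 1) = 36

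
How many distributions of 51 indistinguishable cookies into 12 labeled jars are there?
C(51+12-1, 12-1) = C(62, 11) = 508271323092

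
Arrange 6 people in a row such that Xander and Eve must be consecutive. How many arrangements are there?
Treat the 2 as one block: (6-2+1)! × 2! = 120 × 2 = 240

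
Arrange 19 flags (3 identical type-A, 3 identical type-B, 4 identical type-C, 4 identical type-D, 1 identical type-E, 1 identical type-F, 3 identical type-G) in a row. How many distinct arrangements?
19! / (3! × 3! × 4! × 4! × 1! × 1! × 3!) = 977728752000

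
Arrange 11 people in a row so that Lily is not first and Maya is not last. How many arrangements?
By inclusion-exclusion: 11! - 2×(11-1)! + (11-2)! = 39916800 - 7257600 + 362880 = 33022080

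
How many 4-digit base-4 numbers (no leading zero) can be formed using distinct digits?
First digit: 3 choices (nonzero). Then descending: 3 × 3 × 2 × 1 = 18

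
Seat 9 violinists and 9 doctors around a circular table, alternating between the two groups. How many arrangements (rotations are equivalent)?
Fix one of the violinists: (9-1)! ways for the remaining violinists, × 9! ways for the doctors = 40320 × 362880 = 14631321600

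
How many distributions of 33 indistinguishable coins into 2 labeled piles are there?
C(33+2-1, 2-1) = C(34, 1) = 34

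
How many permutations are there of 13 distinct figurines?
13! = 6227020800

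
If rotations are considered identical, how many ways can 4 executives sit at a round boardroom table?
Circular: fix one position, arrange the rest. (4-1)! = 6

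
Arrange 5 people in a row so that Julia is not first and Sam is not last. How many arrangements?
By inclusion-exclusion: 5! - 2×(5-1)! + (5-2)! = 120 - 48 + 6 = 78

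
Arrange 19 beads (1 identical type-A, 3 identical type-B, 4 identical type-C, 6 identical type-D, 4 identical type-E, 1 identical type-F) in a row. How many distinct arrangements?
19! / (1! × 3! × 4! × 6! × 4! × 1!) = 48886437600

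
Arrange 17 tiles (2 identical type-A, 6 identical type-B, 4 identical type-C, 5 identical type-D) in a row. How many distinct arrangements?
17! / (2! × 6! × 4! × 5!) = 85765680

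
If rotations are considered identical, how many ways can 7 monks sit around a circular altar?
Circular: fix one position, arrange the rest. (7-1)! = 720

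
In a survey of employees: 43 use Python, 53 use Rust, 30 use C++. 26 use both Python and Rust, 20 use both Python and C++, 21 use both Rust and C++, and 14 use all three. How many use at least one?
|A∪B∪C| = 43+53+30-26-20-21+14 = 73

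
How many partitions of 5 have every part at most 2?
Let r_j(i) = number of partitions of i into parts ≤ j, for i = 0..5. r_1(i) = 1 for all i; r_j(i) = r_{j-1}(i) + r_j(i-j). Rows j = 2..2: ≤2: 1 1 2 2 3 3. r_2(5) = 3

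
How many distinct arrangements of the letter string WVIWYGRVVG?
10! / (1! × 2! × 3! × 1! × 2! × 1!) = 151200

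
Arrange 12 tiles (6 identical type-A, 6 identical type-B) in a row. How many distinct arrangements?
12! / (6! × 6!) = 924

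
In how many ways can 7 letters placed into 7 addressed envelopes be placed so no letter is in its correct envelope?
!7 = Σ_{j=0}^{7} (-1)^j·7!/j! = 5040 - 5040 + 2520 - 840 + 210 - 42 + 7 - 1 = 1854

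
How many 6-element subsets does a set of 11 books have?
C(11,6) = 11!/(6!×5!) = 462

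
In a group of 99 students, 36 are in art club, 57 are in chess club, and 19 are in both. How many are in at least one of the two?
|A∪B| = |A| + |B| - |A∩B| = 36 + 57 - 19 = 74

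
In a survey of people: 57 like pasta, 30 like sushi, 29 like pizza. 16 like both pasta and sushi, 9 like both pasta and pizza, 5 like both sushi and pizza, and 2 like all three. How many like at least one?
|A∪B∪C| = 57+30+29-16-9-5+2 = 88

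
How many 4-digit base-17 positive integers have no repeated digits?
First digit: 16 choices (nonzero). Then descending: 16 × 16 × 15 × 14 = 53760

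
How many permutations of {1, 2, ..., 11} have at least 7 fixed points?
Exactly j fixed points: C(11,j)·!(11-j); sum over j ≥ 7 (derangement numbers via !m = (m-1)·(!(m-1) + !(m-2)): !0..!4 = 1, 0, 1, 2, 9). Σ_{j=7}^{11} C(11,j)·!(11-j) = C(11,7)·!4 + C(11,8)·!3 + C(11,9)·!2 + C(11,10)·!1 + C(11,11)·!0 = 330·9 + 165·2 + 55·1 + 11·0 + 1·1 = 3356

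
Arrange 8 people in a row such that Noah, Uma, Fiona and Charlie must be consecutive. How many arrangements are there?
Treat the 4 as one block: (8-4+1)! × 4! = 120 × 24 = 2880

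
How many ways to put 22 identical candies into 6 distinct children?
C(22+6-1, 6-1) = C(27, 5) = 80730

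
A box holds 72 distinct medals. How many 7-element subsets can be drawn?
C(72,7) = 72!/(7!×65!) = 1473109704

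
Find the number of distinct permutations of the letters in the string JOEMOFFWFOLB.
12! / (1! × 1! × 1! × 3! × 1! × 1! × 3! × 1!) = 13305600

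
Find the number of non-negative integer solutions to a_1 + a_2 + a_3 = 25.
C(25+3-1, 3-1) = C(27, 2) = 351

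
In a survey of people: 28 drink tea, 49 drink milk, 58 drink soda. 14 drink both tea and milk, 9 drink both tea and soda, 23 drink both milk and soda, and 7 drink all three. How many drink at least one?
|A∪B∪C| = 28+49+58-14-9-23+7 = 96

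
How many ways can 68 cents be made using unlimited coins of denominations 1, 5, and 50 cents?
Coefficient of x^68 in 1/(1-x^1) · 1/(1-x^5) · 1/(1-x^50). Case on j = number of 50-cent coins (j = 0..1); remainder r = 68 - 50j is made from {1,5} in ⌊r/5⌋+1 ways. r = 68, 18 → 14 + 4 = 18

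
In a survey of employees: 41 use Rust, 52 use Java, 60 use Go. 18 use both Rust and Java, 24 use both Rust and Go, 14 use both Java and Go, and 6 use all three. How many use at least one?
|A∪B∪C| = 41+52+60-18-24-14+6 = 103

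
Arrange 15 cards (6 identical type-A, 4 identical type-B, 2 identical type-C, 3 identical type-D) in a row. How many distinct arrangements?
15! / (6! × 4! × 2! × 3!) = 6306300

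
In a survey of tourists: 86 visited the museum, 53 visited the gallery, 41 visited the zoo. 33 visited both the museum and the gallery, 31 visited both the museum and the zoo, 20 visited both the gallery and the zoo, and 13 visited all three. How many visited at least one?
|A∪B∪C| = 86+53+41-33-31-20+13 = 109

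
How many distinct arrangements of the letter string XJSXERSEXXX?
11! / (2! × 1! × 2! × 1! × 5!) = 83160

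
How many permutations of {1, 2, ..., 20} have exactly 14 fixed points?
Choose the 14 fixed points C(20,14) = 38760, derange the rest: !6 = Σ_{j=0}^{6} (-1)^j·6!/j! = 720 - 720 + 360 - 120 + 30 - 6 + 1 = 265. Product = 38760 × 265 = 10271400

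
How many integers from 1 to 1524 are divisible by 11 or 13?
⌊1524/11⌋ + ⌊1524/13⌋ - ⌊1524/143⌋ = 138 + 117 - 10 = 245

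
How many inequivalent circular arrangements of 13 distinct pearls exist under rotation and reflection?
(13-1)!/2 = 479001600/2 = 239500800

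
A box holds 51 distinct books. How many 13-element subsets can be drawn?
C(51,13) = 51!/(13!×38!) = 476260169700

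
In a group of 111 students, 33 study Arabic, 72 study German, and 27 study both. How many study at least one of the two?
|A∪B| = |A| + |B| - |A∩B| = 33 + 72 - 27 = 78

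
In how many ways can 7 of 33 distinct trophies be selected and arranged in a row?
P(33,7) = 33!/(33-7)! = 21531121920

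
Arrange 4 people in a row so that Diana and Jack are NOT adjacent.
Total - adjacent = 4! - (4-1)!×2 = 24 - 12 = 12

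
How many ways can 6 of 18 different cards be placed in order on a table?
P(18,6) = 18!/(18-6)! = 13366080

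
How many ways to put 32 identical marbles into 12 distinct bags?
C(32+12-1, 12-1) = C(43, 11) = 5752004349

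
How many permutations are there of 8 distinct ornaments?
8! = 40320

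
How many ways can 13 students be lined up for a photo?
13! = 6227020800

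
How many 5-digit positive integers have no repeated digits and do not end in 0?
Last digit: 9 nonzero choices. First digit: 8 (nonzero, ≠last). Middle 3: P(8,3) = 336. Total = 24192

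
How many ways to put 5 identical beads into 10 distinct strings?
C(5+10-1, 10-1) = C(14, 9) = 2002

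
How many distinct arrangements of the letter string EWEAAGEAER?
10! / (1! × 1! × 4! × 1! × 3!) = 25200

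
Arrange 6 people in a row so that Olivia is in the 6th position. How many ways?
Fix one position: (6-1)! = 120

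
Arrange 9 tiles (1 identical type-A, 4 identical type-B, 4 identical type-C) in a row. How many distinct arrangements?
9! / (1! × 4! × 4!) = 630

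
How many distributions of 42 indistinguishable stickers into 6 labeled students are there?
C(42+6-1, 6-1) = C(47, 5) = 1533939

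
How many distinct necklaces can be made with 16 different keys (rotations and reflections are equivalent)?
(16-1)!/2 = 1307674368000/2 = 653837184000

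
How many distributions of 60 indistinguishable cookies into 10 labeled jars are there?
C(60+10-1, 10-1) = C(69, 9) = 56672074888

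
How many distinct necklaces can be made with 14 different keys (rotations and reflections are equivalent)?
(14-1)!/2 = 6227020800/2 = 3113510400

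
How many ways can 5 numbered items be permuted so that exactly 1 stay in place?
Choose the 1 fixed point C(5,1) = 5, derange the rest: !4 = Σ_{j=0}^{4} (-1)^j·4!/j! = 24 - 24 + 12 - 4 + 1 = 9. Product = 5 × 9 = 45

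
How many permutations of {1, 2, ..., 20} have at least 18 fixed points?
Exactly j fixed points: C(20,j)·!(20-j); sum over j ≥ 18 (derangement numbers via !m = (m-1)·(!(m-1) + !(m-2)): !0..!2 = 1, 0, 1). Σ_{j=18}^{20} C(20,j)·!(20-j) = C(20,18)·!2 + C(20,19)·!1 + C(20,20)·!0 = 190·1 + 20·0 + 1·1 = 191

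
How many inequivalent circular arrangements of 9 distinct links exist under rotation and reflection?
(9-1)!/2 = 40320/2 = 20160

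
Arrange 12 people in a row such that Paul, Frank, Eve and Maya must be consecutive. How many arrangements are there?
Treat the 4 as one block: (12-4+1)! × 4! = 362880 × 24 = 8709120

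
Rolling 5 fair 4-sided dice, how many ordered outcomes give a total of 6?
Coefficient of x^6 in (x + x² + ... + x^4)^5. By inclusion-exclusion on dice exceeding 4: Σ_j (-1)^j C(5,j)·C(6-1-4j, 4) = C(5,0)·C(5,4) = 1·5 = 5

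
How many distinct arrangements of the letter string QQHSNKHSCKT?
11! / (1! × 1! × 1! × 2! × 2! × 2! × 2!) = 2494800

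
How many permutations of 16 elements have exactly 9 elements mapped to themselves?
Choose the 9 fixed points C(16,9) = 11440, derange the rest: !7 = Σ_{j=0}^{7} (-1)^j·7!/j! = 5040 - 5040 + 2520 - 840 + 210 - 42 + 7 - 1 = 1854. Product = 11440 × 1854 = 21209760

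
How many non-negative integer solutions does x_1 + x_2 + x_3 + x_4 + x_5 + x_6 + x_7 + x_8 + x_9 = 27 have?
C(27+9-1, 9-1) = C(35, 8) = 23535820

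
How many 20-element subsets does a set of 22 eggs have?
C(22,20) = 22!/(20!×2!) = 231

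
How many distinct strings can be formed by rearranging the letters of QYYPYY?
6! / (4! × 1! × 1!) = 30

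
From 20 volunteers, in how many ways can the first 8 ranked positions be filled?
P(20,8) = 20!/(20-8)! = 5079110400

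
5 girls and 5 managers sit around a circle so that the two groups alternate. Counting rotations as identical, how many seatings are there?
Fix one of the girls: (5-1)! ways for the remaining girls, × 5! ways for the managers = 24 × 120 = 2880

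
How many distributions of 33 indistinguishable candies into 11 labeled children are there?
C(33+11-1, 11-1) = C(43, 10) = 1917334783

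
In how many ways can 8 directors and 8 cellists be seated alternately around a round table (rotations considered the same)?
Fix one of the directors: (8-1)! ways for the remaining directors, × 8! ways for the cellists = 5040 × 40320 = 203212800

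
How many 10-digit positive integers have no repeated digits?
First digit: 9 choices (nonzero). Then descending: 9 × 9 × 8 × 7 × 6 × 5 × 4 × 3 × 2 × 1 = 3265920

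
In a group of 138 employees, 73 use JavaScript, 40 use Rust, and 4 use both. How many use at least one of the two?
|A∪B| = |A| + |B| - |A∩B| = 73 + 40 - 4 = 109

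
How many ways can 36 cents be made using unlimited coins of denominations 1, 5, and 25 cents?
Coefficient of x^36 in 1/(1-x^1) · 1/(1-x^5) · 1/(1-x^25). Case on j = number of 25-cent coins (j = 0..1); remainder r = 36 - 25j is made from {1,5} in ⌊r/5⌋+1 ways. r = 36, 11 → 8 + 3 = 11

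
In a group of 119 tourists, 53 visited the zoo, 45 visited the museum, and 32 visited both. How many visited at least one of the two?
|A∪B| = |A| + |B| - |A∩B| = 53 + 45 - 32 = 66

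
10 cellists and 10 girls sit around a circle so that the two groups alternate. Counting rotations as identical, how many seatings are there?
Fix one of the cellists: (10-1)! ways for the remaining cellists, × 10! ways for the girls = 362880 × 3628800 = 1316818944000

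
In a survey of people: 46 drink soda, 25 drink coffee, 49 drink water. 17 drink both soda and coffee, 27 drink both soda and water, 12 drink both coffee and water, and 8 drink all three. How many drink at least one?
|A∪B∪C| = 46+25+49-17-27-12+8 = 72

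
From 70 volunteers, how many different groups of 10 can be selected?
C(70,10) = 70!/(10!×60!) = 396704524216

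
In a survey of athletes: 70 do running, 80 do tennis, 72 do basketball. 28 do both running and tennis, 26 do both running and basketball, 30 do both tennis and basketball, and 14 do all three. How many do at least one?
|A∪B∪C| = 70+80+72-28-26-30+14 = 152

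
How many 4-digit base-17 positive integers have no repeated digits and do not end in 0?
Last digit: 16 nonzero choices. First digit: 15 (nonzero, ≠last). Middle 2: P(15,2) = 210. Total = 50400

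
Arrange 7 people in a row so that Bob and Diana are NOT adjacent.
Total - adjacent = 7! - (7-1)!×2 = 5040 - 1440 = 3600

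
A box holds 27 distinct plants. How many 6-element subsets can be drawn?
C(27,6) = 27!/(6!×21!) = 296010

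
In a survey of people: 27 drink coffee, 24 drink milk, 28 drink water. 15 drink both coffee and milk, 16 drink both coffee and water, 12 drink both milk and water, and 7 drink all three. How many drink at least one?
|A∪B∪C| = 27+24+28-15-16-12+7 = 43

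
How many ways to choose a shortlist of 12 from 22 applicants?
C(22,12) = 22!/(12!×10!) = 646646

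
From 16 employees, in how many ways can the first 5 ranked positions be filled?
P(16,5) = 16!/(16-5)! = 524160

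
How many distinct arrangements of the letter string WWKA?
4! / (2! × 1! × 1!) = 12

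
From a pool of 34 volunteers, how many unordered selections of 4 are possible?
C(34,4) = 34!/(4!×30!) = 46376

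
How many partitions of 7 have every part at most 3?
Let r_j(i) = number of partitions of i into parts ≤ j, for i = 0..7. r_1(i) = 1 for all i; r_j(i) = r_{j-1}(i) + r_j(i-j). Rows j = 2..3: ≤2: 1 1 2 2 3 3 4 4; ≤3: 1 1 2 3 4 5 7 8. r_3(7) = 8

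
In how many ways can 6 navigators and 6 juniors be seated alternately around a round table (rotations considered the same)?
Fix one of the navigators: (6-1)! ways for the remaining navigators, × 6! ways for the juniors = 120 × 720 = 86400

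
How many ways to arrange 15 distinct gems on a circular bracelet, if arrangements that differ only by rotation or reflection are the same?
(15-1)!/2 = 87178291200/2 = 43589145600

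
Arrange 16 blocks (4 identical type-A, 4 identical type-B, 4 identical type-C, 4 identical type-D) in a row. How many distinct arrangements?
16! / (4! × 4! × 4! × 4!) = 63063000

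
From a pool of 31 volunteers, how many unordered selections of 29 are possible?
C(31,29) = 31!/(29!×2!) = 465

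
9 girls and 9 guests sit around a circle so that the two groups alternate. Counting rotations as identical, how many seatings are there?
Fix one of the girls: (9-1)! ways for the remaining girls, × 9! ways for the guests = 40320 × 362880 = 14631321600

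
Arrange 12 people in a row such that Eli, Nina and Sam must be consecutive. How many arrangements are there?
Treat the 3 as one block: (12-3+1)! × 3! = 3628800 × 6 = 21772800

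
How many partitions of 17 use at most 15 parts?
By conjugation, equals partitions of 17 into parts ≤ 15. Let r_j(i) = number of partitions of i into parts ≤ j, for i = 0..17. r_1(i) = 1 for all i; r_j(i) = r_{j-1}(i) + r_j(i-j). Rows j = 2..15: ≤2: 1 1 2 2 3 3 4 4 5 5 6 6 7 7 8 8 9 9; ≤3: 1 1 2 3 4 5 7 8 10 12 14 16 19 21 24 27 30 33; ≤4: 1 1 2 3 5 6 9 11 15 18 23 27 34 39 47 54 64 72; ≤5: 1 1 2 3 5 7 10 13 18 23 30 37 47 57 70 84 101 119; ≤6: 1 1 2 3 5 7 11 14 20 26 35 44 58 71 90 110 136 163; ≤7: 1 1 2 3 5 7 11 15 21 28 38 49 65 82 105 131 164 201; ≤8: 1 1 2 3 5 7 11 15 22 29 40 52 70 89 116 146 186 230; ≤9: 1 1 2 3 5 7 11 15 22 30 41 54 73 94 123 157 201 252; ≤10: 1 1 2 3 5 7 11 15 22 30 42 55 75 97 128 164 212 267; ≤11: 1 1 2 3 5 7 11 15 22 30 42 56 76 99 131 169 219 278; ≤12: 1 1 2 3 5 7 11 15 22 30 42 56 77 100 133 172 224 285; ≤13: 1 1 2 3 5 7 11 15 22 30 42 56 77 101 134 174 227 290; ≤14: 1 1 2 3 5 7 11 15 22 30 42 56 77 101 135 175 229 293; ≤15: 1 1 2 3 5 7 11 15 22 30 42 56 77 101 135 176 230 295. r_15(17) = 295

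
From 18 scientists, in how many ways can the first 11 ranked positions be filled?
P(18,11) = 18!/(18-11)! = 1270312243200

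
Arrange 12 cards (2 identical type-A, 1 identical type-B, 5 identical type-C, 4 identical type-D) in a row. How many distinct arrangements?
12! / (2! × 1! × 5! × 4!) = 83160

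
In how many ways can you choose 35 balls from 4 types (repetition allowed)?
C(35+4-1, 4-1) = C(38, 3) = 8436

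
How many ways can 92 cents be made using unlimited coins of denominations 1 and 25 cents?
Coefficient of x^92 in 1/(1-x^1) · 1/(1-x^25). Use j coins of 25 for j = 0..⌊92/25⌋ = 3, the rest in 1s: 3 + 1 = 4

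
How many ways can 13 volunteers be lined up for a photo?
13! = 6227020800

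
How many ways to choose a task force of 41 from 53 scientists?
C(53,41) = 53!/(41!×12!) = 266783135710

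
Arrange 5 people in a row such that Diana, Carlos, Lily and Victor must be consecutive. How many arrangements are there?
Treat the 4 as one block: (5-4+1)! × 4! = 2 × 24 = 48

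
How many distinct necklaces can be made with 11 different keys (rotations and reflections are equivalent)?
(11-1)!/2 = 3628800/2 = 1814400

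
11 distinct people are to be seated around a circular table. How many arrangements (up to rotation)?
Circular: fix one position, arrange the rest. (11-1)! = 3628800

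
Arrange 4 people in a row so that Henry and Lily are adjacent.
Treat as block: (4-1)! × 2! = 6 × 2 = 12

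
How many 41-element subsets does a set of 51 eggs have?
C(51,41) = 51!/(41!×10!) = 12777711870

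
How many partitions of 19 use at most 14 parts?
By conjugation, equals partitions of 19 into parts ≤ 14. Let r_j(i) = number of partitions of i into parts ≤ j, for i = 0..19. r_1(i) = 1 for all i; r_j(i) = r_{j-1}(i) + r_j(i-j). Rows j = 2..14: ≤2: 1 1 2 2 3 3 4 4 5 5 6 6 7 7 8 8 9 9 10 10; ≤3: 1 1 2 3 4 5 7 8 10 12 14 16 19 21 24 27 30 33 37 40; ≤4: 1 1 2 3 5 6 9 11 15 18 23 27 34 39 47 54 64 72 84 94; ≤5: 1 1 2 3 5 7 10 13 18 23 30 37 47 57 70 84 101 119 141 164; ≤6: 1 1 2 3 5 7 11 14 20 26 35 44 58 71 90 110 136 163 199 235; ≤7: 1 1 2 3 5 7 11 15 21 28 38 49 65 82 105 131 164 201 248 300; ≤8: 1 1 2 3 5 7 11 15 22 29 40 52 70 89 116 146 186 230 288 352; ≤9: 1 1 2 3 5 7 11 15 22 30 41 54 73 94 123 157 201 252 318 393; ≤10: 1 1 2 3 5 7 11 15 22 30 42 55 75 97 128 164 212 267 340 423; ≤11: 1 1 2 3 5 7 11 15 22 30 42 56 76 99 131 169 219 278 355 445; ≤12: 1 1 2 3 5 7 11 15 22 30 42 56 77 100 133 172 224 285 366 460; ≤13: 1 1 2 3 5 7 11 15 22 30 42 56 77 101 134 174 227 290 373 471; ≤14: 1 1 2 3 5 7 11 15 22 30 42 56 77 101 135 175 229 293 378 478. r_14(19) = 478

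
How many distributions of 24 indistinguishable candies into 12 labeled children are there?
C(24+12-1, 12-1) = C(35, 11) = 417225900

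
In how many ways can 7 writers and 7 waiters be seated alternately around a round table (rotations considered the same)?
Fix one of the writers: (7-1)! ways for the remaining writers, × 7! ways for the waiters = 720 × 5040 = 3628800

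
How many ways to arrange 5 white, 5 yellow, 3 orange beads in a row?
13! / (5! × 5! × 3!) = 72072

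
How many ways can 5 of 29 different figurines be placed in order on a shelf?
P(29,5) = 29!/(29-5)! = 14250600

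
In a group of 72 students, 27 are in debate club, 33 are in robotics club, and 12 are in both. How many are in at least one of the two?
|A∪B| = |A| + |B| - |A∩B| = 27 + 33 - 12 = 48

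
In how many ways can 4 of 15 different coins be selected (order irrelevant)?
C(15,4) = 15!/(4!×11!) = 1365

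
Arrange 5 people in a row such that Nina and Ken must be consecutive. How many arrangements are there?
Treat the 2 as one block: (5-2+1)! × 2! = 24 × 2 = 48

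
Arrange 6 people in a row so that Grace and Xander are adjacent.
Treat as block: (6-1)! × 2! = 120 × 2 = 240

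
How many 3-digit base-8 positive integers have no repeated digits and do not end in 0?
Last digit: 7 nonzero choices. First digit: 6 (nonzero, ≠last). Middle 1: P(6,1) = 6. Total = 252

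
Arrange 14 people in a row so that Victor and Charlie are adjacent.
Treat as block: (14-1)! × 2! = 6227020800 × 2 = 12454041600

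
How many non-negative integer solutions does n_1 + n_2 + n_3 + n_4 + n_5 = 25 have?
C(25+5-1, 5-1) = C(29, 4) = 23751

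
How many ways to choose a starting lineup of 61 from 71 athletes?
C(71,61) = 71!/(61!×10!) = 461738052776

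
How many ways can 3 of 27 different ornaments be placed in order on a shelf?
P(27,3) = 27!/(27-3)! = 17550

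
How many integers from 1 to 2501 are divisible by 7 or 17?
⌊2501/7⌋ + ⌊2501/17⌋ - ⌊2501/119⌋ = 357 + 147 - 21 = 483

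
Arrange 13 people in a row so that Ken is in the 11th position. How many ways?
Fix one position: (13-1)! = 479001600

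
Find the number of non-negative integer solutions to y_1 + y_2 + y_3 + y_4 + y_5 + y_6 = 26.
C(26+6-1, 6-1) = C(31, 5) = 169911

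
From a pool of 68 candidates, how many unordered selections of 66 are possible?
C(68,66) = 68!/(66!×2!) = 2278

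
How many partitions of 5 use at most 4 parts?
By conjugation, equals partitions of 5 into parts ≤ 4. Let r_j(i) = number of partitions of i into parts ≤ j, for i = 0..5. r_1(i) = 1 for all i; r_j(i) = r_{j-1}(i) + r_j(i-j). Rows j = 2..4: ≤2: 1 1 2 2 3 3; ≤3: 1 1 2 3 4 5; ≤4: 1 1 2 3 5 6. r_4(5) = 6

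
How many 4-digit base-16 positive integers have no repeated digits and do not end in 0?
Last digit: 15 nonzero choices. First digit: 14 (nonzero, ≠last). Middle 2: P(14,2) = 182. Total = 38220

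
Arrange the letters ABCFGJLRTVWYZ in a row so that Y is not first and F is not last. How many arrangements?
By inclusion-exclusion: 13! - 2×(13-1)! + (13-2)! = 6227020800 - 958003200 + 39916800 = 5308934400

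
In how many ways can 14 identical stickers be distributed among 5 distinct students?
C(14+5-1, 5-1) = C(18, 4) = 3060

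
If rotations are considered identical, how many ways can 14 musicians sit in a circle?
Circular: fix one position, arrange the rest. (14-1)! = 6227020800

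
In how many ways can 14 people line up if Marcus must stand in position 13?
Fix one position: (14-1)! = 6227020800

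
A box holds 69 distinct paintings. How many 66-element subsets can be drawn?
C(69,66) = 69!/(66!×3!) = 52394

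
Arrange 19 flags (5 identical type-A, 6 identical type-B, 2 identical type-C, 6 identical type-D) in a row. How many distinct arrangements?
19! / (5! × 6! × 2! × 6!) = 977728752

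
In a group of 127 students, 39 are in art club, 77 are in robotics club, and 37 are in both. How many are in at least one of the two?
|A∪B| = |A| + |B| - |A∩B| = 39 + 77 - 37 = 79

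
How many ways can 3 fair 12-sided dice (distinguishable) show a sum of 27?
Coefficient of x^27 in (x + x² + ... + x^12)^3. By inclusion-exclusion on dice exceeding 12: Σ_j (-1)^j C(3,j)·C(27-1-12j, 2) = C(3,0)·C(26,2) - C(3,1)·C(14,2) + C(3,2)·C(2,2) = 1·325 - 3·91 + 3·1 = 55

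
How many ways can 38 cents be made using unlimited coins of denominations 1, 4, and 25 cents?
Coefficient of x^38 in 1/(1-x^1) · 1/(1-x^4) · 1/(1-x^25). Case on j = number of 25-cent coins (j = 0..1); remainder r = 38 - 25j is made from {1,4} in ⌊r/4⌋+1 ways. r = 38, 13 → 10 + 4 = 14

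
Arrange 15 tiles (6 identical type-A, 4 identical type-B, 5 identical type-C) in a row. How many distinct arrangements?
15! / (6! × 4! × 5!) = 630630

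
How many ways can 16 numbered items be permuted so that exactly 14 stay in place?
Choose the 14 fixed points C(16,14) = 120, derange the rest: !2 = Σ_{j=0}^{2} (-1)^j·2!/j! = 2 - 2 + 1 = 1. Product = 120 × 1 = 120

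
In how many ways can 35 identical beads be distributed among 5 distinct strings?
C(35+5-1, 5-1) = C(39, 4) = 82251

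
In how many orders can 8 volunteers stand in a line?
8! = 40320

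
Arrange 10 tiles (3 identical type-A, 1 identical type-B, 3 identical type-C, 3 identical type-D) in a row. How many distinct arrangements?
10! / (3! × 1! × 3! × 3!) = 16800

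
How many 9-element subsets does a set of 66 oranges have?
C(66,9) = 66!/(9!×57!) = 37014131440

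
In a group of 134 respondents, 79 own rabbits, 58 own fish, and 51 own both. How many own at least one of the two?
|A∪B| = |A| + |B| - |A∩B| = 79 + 58 - 51 = 86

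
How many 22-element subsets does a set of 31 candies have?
C(31,22) = 31!/(22!×9!) = 20160075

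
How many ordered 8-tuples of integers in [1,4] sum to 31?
Coefficient of x^31 in (x + x² + ... + x^4)^8. By inclusion-exclusion on dice exceeding 4: Σ_j (-1)^j C(8,j)·C(31-1-4j, 7) = C(8,0)·C(30,7) - C(8,1)·C(26,7) + C(8,2)·C(22,7) - C(8,3)·C(18,7) + C(8,4)·C(14,7) - C(8,5)·C(10,7) = 1·2035800 - 8·657800 + 28·170544 - 56·31824 + 70·3432 - 56·120 = 8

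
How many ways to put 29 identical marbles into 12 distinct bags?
C(29+12-1, 12-1) = C(40, 11) = 2311801440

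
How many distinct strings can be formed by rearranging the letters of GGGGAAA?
7! / (3! × 4!) = 35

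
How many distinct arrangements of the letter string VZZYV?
5! / (1! × 2! × 2!) = 30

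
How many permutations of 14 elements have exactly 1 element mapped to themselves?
Choose the 1 fixed point C(14,1) = 14, derange the rest: !13 = Σ_{j=0}^{13} (-1)^j·13!/j! = 6227020800 - 6227020800 + 3113510400 - 1037836800 + 259459200 - 51891840 + 8648640 - 1235520 + 154440 - 17160 + 1716 - 156 + 13 - 1 = 2290792932. Product = 14 × 2290792932 = 32071101048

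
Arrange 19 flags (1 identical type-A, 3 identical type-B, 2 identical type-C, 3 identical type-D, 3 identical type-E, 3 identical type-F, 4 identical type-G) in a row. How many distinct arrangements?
19! / (1! × 3! × 2! × 3! × 3! × 3! × 4!) = 1955457504000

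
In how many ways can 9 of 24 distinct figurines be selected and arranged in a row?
P(24,9) = 24!/(24-9)! = 474467051520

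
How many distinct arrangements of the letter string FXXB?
4! / (1! × 2! × 1!) = 12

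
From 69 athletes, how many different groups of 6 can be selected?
C(69,6) = 69!/(6!×63!) = 119877472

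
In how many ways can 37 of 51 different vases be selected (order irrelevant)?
C(51,37) = 51!/(37!×14!) = 1292706174900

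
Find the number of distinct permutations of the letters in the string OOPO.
4! / (1! × 3!) = 4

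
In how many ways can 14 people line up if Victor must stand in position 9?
Fix one position: (14-1)! = 6227020800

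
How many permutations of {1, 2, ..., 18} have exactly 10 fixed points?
Choose the 10 fixed points C(18,10) = 43758, derange the rest: !8 = Σ_{j=0}^{8} (-1)^j·8!/j! = 40320 - 40320 + 20160 - 6720 + 1680 - 336 + 56 - 8 + 1 = 14833. Product = 43758 × 14833 = 649062414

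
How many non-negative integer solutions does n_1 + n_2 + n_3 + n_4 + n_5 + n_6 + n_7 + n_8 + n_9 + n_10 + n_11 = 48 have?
C(48+11-1, 11-1) = C(58, 10) = 52179482355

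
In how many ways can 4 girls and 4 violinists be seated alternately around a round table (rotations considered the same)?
Fix one of the girls: (4-1)! ways for the remaining girls, × 4! ways for the violinists = 6 × 24 = 144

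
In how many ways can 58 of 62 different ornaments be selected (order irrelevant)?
C(62,58) = 62!/(58!×4!) = 557845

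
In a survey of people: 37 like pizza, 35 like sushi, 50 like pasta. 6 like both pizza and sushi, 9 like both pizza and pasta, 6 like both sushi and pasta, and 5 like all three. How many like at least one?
|A∪B∪C| = 37+35+50-6-9-6+5 = 106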